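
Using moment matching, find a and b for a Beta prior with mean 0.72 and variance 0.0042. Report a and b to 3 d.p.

a = 33.840, b = 13.160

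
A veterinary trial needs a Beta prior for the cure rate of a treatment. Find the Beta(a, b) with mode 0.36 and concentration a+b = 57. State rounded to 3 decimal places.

a = 20.800, b = 36.200

Mode = (a−1)/(κ−2) with κ = a+b, so a−1 = 0.36·55 = 19.800.
a = 20.800; b = κ − a = 36.200.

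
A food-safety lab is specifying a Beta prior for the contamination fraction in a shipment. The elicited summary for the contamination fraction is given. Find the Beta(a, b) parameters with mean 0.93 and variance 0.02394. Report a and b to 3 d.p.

a = 1.599, b = 0.120

Let s = a+b. The Beta variance is μ(1−μ)/(s+1).
So s+1 = μ(1−μ)/σ² = (0.93×0.07)/0.02394 = 0.0651/0.02394 = 2.7193, giving s = 1.7193.
Then a = μs = 0.93×1.7193 = 1.599 and b = (1−μ)s = 0.07×1.7193 = 0.120.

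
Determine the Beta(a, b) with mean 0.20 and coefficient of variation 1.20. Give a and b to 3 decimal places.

a = 0.356, b = 1.422

Var = (CV·μ)² = (1.20×0.20)² = 0.057600.
a+b = μ(1−μ)/Var − 1 = 0.1600/0.057600 − 1 = 1.7778.
Thus a = 0.20·1.7778 = 0.356 and b = 0.80·1.7778 = 1.422.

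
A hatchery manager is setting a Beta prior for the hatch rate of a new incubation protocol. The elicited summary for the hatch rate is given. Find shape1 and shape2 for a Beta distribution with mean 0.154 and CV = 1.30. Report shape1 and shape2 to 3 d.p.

shape1 = 0.347, shape2 = 1.904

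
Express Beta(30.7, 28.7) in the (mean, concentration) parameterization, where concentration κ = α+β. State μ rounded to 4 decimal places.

μ = 0.5168, κ = 59.4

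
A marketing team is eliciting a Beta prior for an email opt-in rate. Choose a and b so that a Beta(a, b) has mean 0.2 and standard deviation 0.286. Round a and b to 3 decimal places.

Variance = 0.286² = 0.081796. The moment-matching identity a+b = μ(1−μ)/Var − 1 gives
a+b = 0.16/0.081796 − 1 = 0.9561, so a = μ·0.9561 = 0.191 and b = (1−μ)·0.9561 = 0.765.

a = 0.191, b = 0.765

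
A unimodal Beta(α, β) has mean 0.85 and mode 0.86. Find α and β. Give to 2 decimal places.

α = 61.20, β = 10.80

Let s = α+β. Mean gives α = μs = 0.85s; mode gives (α−1)/(s−2) = 0.86.
Substituting: 0.85s − 1 = 0.86(s−2) = 0.86s − 1.72, so -0.01s = -0.72 and s = 72.0000.
Then α = 0.85×72.0000 = 61.20 and β = s−α = 10.80.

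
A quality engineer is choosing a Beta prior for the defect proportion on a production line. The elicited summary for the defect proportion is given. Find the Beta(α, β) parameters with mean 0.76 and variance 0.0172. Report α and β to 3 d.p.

By moment matching, α+β = μ(1−μ)/σ² − 1 = (0.76·0.24)/0.0172 − 1 = 10.6047 − 1 = 9.6047.
Since α/(α+β) = μ, α = 0.76·9.6047 = 7.300 and β = 0.24·9.6047 = 2.305.

α = 7.300, β = 2.305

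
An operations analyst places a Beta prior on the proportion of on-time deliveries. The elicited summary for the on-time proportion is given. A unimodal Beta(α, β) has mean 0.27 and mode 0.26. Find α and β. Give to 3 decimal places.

Let s = α+β. Mean gives α = μs = 0.27s; mode gives (α−1)/(s−2) = 0.26.
Substituting: 0.27s − 1 = 0.26(s−2) = 0.26s − 0.52, so 0.01s = 0.48 and s = 48.0000.
Then α = 0.27×48.0000 = 12.960 and β = s−α = 35.040.

α = 12.960, β = 35.040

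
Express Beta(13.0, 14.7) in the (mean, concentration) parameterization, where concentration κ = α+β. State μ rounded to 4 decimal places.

μ = 0.4693, κ = 27.7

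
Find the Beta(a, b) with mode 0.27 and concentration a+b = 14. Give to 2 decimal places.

a = 4.24, b = 9.76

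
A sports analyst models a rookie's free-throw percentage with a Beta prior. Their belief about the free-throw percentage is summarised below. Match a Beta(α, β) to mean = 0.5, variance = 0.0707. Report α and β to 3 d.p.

α = 1.268, β = 1.268

Write ν = α+β; then α = μν and Var = μ(1−μ)/(ν+1).
ν = μ(1−μ)/Var − 1 = 0.25/0.0707 − 1 = 2.5361.
α = 0.5·2.5361 = 1.268, β = 0.5·2.5361 = 1.268.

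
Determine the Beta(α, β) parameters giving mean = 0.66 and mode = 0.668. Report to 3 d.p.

With s = α+β: μ = α/s and mode = (α−1)/(s−2). Eliminating α = μs,
μs − 1 = m(s−2) ⇒ s(μ−m) = 1−2m ⇒ s = -0.336/-0.008 = 42.0000.
So α = μs = 27.720, β = (1−μ)s = 14.280.

α = 27.720, β = 14.280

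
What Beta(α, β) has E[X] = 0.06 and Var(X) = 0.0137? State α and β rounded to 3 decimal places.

Let s = α+β. The Beta variance is μ(1−μ)/(s+1).
So s+1 = μ(1−μ)/σ² = (0.06×0.94)/0.0137 = 0.0564/0.0137 = 4.1168, giving s = 3.1168.
Then α = μs = 0.06×3.1168 = 0.187 and β = (1−μ)s = 0.94×3.1168 = 2.930.

α = 0.187, β = 2.930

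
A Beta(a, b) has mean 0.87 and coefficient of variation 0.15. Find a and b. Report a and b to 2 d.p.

σ = CV·μ = 0.15×0.87 = 0.13050, so σ² = 0.017030.
s+1 = μ(1−μ)/σ² = 0.1131/0.017030 = 6.6411, so s = a+b = 5.6411.
a = μs = 4.91, b = (1−μ)s = 0.73.

a = 4.91, b = 0.73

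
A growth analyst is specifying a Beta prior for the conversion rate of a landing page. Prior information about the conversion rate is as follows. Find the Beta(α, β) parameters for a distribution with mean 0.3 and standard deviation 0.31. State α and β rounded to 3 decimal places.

α = 0.356, β = 0.830

Variance = 0.31² = 0.0961. The moment-matching identity α+β = μ(1−μ)/Var − 1 gives
α+β = 0.21/0.0961 − 1 = 1.1852, so α = μ·1.1852 = 0.356 and β = (1−μ)·1.1852 = 0.830.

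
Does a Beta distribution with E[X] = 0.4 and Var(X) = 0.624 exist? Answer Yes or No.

A Beta with mean μ has variance μ(1−μ)/(α+β+1) < μ(1−μ).
Here μ(1−μ) = 0.4×0.6 = 0.24, and 0.624 ≥ 0.24.

No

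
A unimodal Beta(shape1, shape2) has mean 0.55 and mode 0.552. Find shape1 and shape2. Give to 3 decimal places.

Let s = shape1+shape2. Mean gives shape1 = μs = 0.55s; mode gives (shape1−1)/(s−2) = 0.552.
Substituting: 0.55s − 1 = 0.552(s−2) = 0.552s − 1.104, so -0.002s = -0.104 and s = 52.0000.
Then shape1 = 0.55×52.0000 = 28.600 and shape2 = s−shape1 = 23.400.

shape1 = 28.600, shape2 = 23.400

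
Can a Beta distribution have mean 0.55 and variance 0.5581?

No

The Beta variance bound is σ² < μ(1−μ).
Here μ(1−μ) = 0.55×0.45 = 0.2475, and 0.5581 ≥ 0.2475.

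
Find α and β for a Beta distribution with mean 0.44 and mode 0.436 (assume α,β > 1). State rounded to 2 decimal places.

Let s = α+β. Mean gives α = μs = 0.44s; mode gives (α−1)/(s−2) = 0.436.
Substituting: 0.44s − 1 = 0.436(s−2) = 0.436s − 0.872, so 0.004s = 0.128 and s = 32.0000.
Then α = 0.44×32.0000 = 14.08 and β = s−α = 17.92.

α = 14.08, β = 17.92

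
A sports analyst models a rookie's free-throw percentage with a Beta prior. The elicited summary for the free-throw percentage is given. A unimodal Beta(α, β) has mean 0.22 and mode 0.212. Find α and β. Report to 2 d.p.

α = 15.84, β = 56.16

With s = α+β: μ = α/s and mode = (α−1)/(s−2). Eliminating α = μs,
μs − 1 = m(s−2) ⇒ s(μ−m) = 1−2m ⇒ s = 0.576/0.008 = 72.0000.
So α = μs = 15.84, β = (1−μ)s = 56.16.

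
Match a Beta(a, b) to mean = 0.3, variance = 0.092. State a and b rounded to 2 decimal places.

Write ν = a+b; then a = μν and Var = μ(1−μ)/(ν+1).
ν = μ(1−μ)/Var − 1 = 0.21/0.092 − 1 = 1.2826.
a = 0.3·1.2826 = 0.38, b = 0.7·1.2826 = 0.90.

a = 0.38, b = 0.90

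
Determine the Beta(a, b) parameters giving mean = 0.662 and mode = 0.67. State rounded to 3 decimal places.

With s = a+b: μ = a/s and mode = (a−1)/(s−2). Eliminating a = μs,
μs − 1 = m(s−2) ⇒ s(μ−m) = 1−2m ⇒ s = -0.34/-0.008 = 42.5000.
So a = μs = 28.135, b = (1−μ)s = 14.365.

a = 28.135, b = 14.365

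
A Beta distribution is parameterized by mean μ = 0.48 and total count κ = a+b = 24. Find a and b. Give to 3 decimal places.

Split κ in proportion μ : (1−μ): a = 0.48·24 = 11.520, b = 24 − 11.520 = 12.480.

a = 11.520, b = 12.480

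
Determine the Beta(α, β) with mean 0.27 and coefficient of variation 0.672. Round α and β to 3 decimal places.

Var = (CV·μ)² = (0.672×0.27)² = 0.032920.
α+β = μ(1−μ)/Var − 1 = 0.1971/0.032920 − 1 = 4.9872.
Thus α = 0.27·4.9872 = 1.347 and β = 0.73·4.9872 = 3.641.

α = 1.347, β = 3.641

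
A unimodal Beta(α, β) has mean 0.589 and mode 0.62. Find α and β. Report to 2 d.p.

Let s = α+β. Mean gives α = μs = 0.589s; mode gives (α−1)/(s−2) = 0.62.
Substituting: 0.589s − 1 = 0.62(s−2) = 0.62s − 1.24, so -0.031s = -0.24 and s = 7.7419.
Then α = 0.589×7.7419 = 4.56 and β = s−α = 3.18.

α = 4.56, β = 3.18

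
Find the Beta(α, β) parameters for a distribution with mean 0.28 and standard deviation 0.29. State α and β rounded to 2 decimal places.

σ² = 0.29² = 0.0841.
With s = α+β, Var = μ(1−μ)/(s+1), so s+1 = (0.28×0.72)/0.0841 = 2.3971 and s = 1.3971.
α = μs = 0.39, β = (1−μ)s = 1.01.

α = 0.39, β = 1.01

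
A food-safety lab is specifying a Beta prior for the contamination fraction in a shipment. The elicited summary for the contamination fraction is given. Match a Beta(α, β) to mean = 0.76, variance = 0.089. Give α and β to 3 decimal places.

α = 0.798, β = 0.252

Write ν = α+β; then α = μν and Var = μ(1−μ)/(ν+1).
ν = μ(1−μ)/Var − 1 = 0.1824/0.089 − 1 = 1.0494.
α = 0.76·1.0494 = 0.798, β = 0.24·1.0494 = 0.252.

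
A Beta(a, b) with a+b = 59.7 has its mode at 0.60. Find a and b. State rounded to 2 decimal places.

For a,b>1 the mode is (a−1)/(a+b−2), so a = mode·(κ−2)+1 = 0.60×57.7+1 = 35.62.
And b = (1−mode)·(κ−2)+1 = 0.40×57.7+1 = 24.08.

a = 35.62, b = 24.08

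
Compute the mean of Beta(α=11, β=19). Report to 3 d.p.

E[X] = α/(α+β) = 11/30 = 0.367.

0.367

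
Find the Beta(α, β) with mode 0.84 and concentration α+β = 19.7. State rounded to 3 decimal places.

α = 15.868, β = 3.832

Mode = (α−1)/(κ−2) with κ = α+β, so α−1 = 0.84·17.7 = 14.868.
α = 15.868; β = κ − α = 3.832.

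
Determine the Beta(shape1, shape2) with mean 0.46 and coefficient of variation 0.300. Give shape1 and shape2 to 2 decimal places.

shape1 = 5.54, shape2 = 6.50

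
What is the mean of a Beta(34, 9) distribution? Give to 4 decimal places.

The Beta mean is α/(α+β) = 34/(34+9) = 0.7907.

0.7907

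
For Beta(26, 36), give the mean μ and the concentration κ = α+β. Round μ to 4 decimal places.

κ = α+β = 26+36 = 62; μ = α/κ = 26/62 = 0.4194.

μ = 0.4194, κ = 62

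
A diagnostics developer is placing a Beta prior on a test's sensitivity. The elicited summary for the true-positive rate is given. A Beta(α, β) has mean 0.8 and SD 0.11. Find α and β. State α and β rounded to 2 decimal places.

α = 9.78, β = 2.44

Variance = 0.11² = 0.0121. The moment-matching identity α+β = μ(1−μ)/Var − 1 gives
α+β = 0.16/0.0121 − 1 = 12.2231, so α = μ·12.2231 = 9.78 and β = (1−μ)·12.2231 = 2.44.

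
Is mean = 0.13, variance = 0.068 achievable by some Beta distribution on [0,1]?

Yes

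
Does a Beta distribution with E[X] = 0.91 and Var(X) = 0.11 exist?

The Beta variance bound is σ² < μ(1−μ).
Here μ(1−μ) = 0.91×0.09 = 0.0819, and 0.11 ≥ 0.0819.

No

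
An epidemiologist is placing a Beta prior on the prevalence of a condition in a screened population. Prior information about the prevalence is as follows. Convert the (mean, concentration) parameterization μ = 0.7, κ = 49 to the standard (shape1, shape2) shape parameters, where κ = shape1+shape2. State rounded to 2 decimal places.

shape1 = 34.30, shape2 = 14.70

shape1 = μκ = 0.7×49 = 34.30 and shape2 = (1−μ)κ = 0.3×49 = 14.70.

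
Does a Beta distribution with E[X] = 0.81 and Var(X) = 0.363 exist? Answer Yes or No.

No

For any Beta, Var(X) < E[X]·(1−E[X]).
Here μ(1−μ) = 0.81×0.19 = 0.1539, and 0.363 ≥ 0.1539.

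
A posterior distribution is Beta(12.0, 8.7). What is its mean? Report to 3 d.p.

0.580

The Beta mean is α/(α+β) = 12.0/(12.0+8.7) = 0.580.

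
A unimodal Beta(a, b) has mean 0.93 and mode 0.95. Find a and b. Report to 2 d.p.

With s = a+b: μ = a/s and mode = (a−1)/(s−2). Eliminating a = μs,
μs − 1 = m(s−2) ⇒ s(μ−m) = 1−2m ⇒ s = -0.90/-0.02 = 45.0000.
So a = μs = 41.85, b = (1−μ)s = 3.15.

a = 41.85, b = 3.15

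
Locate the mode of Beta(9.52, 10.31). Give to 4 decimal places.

0.4778

With α,β > 1, mode = (α−1)/(α+β−2) = 8.52/17.83 = 0.4778.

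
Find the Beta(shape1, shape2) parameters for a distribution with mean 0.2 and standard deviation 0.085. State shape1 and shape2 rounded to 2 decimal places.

shape1 = 4.23, shape2 = 16.92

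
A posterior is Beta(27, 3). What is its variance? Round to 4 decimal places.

α+β = 30 and αβ = 81, so Var = αβ/[(α+β)²(α+β+1)] = 81/27900 = 0.0029.

0.0029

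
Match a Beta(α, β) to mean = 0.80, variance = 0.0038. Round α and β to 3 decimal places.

Let s = α+β. The Beta variance is μ(1−μ)/(s+1).
So s+1 = μ(1−μ)/σ² = (0.80×0.20)/0.0038 = 0.1600/0.0038 = 42.1053, giving s = 41.1053.
Then α = μs = 0.80×41.1053 = 32.884 and β = (1−μ)s = 0.20×41.1053 = 8.221.

α = 32.884, β = 8.221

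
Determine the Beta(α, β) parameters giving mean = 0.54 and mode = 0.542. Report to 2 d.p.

With s = α+β: μ = α/s and mode = (α−1)/(s−2). Eliminating α = μs,
μs − 1 = m(s−2) ⇒ s(μ−m) = 1−2m ⇒ s = -0.084/-0.002 = 42.0000.
So α = μs = 22.68, β = (1−μ)s = 19.32.

α = 22.68, β = 19.32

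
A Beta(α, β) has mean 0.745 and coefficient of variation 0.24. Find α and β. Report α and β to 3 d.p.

Var = (CV·μ)² = (0.24×0.745)² = 0.031969.
α+β = μ(1−μ)/Var − 1 = 0.189975/0.031969 − 1 = 4.9424.
Thus α = 0.745·4.9424 = 3.682 and β = 0.255·4.9424 = 1.260.

α = 3.682, β = 1.260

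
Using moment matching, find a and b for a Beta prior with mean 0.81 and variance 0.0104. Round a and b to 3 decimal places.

a = 11.176, b = 2.622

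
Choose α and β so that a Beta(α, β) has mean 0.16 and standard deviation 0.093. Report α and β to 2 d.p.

α = 2.33, β = 12.21

σ² = 0.093² = 0.008649.
With s = α+β, Var = μ(1−μ)/(s+1), so s+1 = (0.16×0.84)/0.008649 = 15.5394 and s = 14.5394.
α = μs = 2.33, β = (1−μ)s = 12.21.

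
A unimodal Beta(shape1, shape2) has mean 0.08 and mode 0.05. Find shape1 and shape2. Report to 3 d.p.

Let s = shape1+shape2. Mean gives shape1 = μs = 0.08s; mode gives (shape1−1)/(s−2) = 0.05.
Substituting: 0.08s − 1 = 0.05(s−2) = 0.05s − 0.10, so 0.03s = 0.90 and s = 30.0000.
Then shape1 = 0.08×30.0000 = 2.400 and shape2 = s−shape1 = 27.600.

shape1 = 2.400, shape2 = 27.600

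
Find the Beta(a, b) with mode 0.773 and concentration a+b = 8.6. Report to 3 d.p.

For a,b>1 the mode is (a−1)/(a+b−2), so a = mode·(κ−2)+1 = 0.773×6.6+1 = 6.102.
And b = (1−mode)·(κ−2)+1 = 0.227×6.6+1 = 2.498.

a = 6.102, b = 2.498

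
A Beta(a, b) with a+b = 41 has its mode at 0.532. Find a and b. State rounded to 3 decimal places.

a = 21.748, b = 19.252

For a,b>1 the mode is (a−1)/(a+b−2), so a = mode·(κ−2)+1 = 0.532×39+1 = 21.748.
And b = (1−mode)·(κ−2)+1 = 0.468×39+1 = 19.252.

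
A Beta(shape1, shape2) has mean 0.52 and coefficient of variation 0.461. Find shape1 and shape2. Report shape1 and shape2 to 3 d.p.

shape1 = 1.739, shape2 = 1.605

σ = CV·μ = 0.461×0.52 = 0.23972, so σ² = 0.057466.
s+1 = μ(1−μ)/σ² = 0.2496/0.057466 = 4.3435, so s = shape1+shape2 = 3.3435.
shape1 = μs = 1.739, shape2 = (1−μ)s = 1.605.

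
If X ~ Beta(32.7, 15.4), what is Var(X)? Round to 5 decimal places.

0.00443

μ = 32.7/48.1 = 0.679834; Var = μ(1−μ)/(α+β+1) = 0.2176598/49.1 = 0.00443.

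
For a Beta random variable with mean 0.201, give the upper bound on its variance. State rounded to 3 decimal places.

Var = μ(1−μ)/(α+β+1), which approaches μ(1−μ) as α+β → 0.
So the supremum is μ(1−μ) = 0.201×0.799 = 0.161.

0.161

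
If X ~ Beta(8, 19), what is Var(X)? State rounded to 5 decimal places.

0.00745

Var = αβ/[(α+β)²(α+β+1)] = (8×19)/(27²×28) = 152/20412 = 0.00745.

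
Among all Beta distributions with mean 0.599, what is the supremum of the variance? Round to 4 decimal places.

0.2402

For fixed mean μ the Beta variance is μ(1−μ)/(α+β+1), increasing as α+β decreases.
Its least upper bound (not attained) is μ(1−μ) = 0.599·0.401 = 0.2402.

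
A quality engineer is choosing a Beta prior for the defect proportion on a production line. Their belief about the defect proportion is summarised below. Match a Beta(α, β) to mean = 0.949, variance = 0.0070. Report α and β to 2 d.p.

α = 5.61, β = 0.30

By moment matching, α+β = μ(1−μ)/σ² − 1 = (0.949·0.051)/0.0070 − 1 = 6.9141 − 1 = 5.9141.
Since α/(α+β) = μ, α = 0.949·5.9141 = 5.61 and β = 0.051·5.9141 = 0.30.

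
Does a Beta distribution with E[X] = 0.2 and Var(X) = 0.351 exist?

No

For any Beta, Var(X) < E[X]·(1−E[X]).
Here μ(1−μ) = 0.2×0.8 = 0.16, and 0.351 ≥ 0.16.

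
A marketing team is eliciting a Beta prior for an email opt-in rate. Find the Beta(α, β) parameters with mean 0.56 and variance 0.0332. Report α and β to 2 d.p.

Let s = α+β. The Beta variance is μ(1−μ)/(s+1).
So s+1 = μ(1−μ)/σ² = (0.56×0.44)/0.0332 = 0.2464/0.0332 = 7.4217, giving s = 6.4217.
Then α = μs = 0.56×6.4217 = 3.60 and β = (1−μ)s = 0.44×6.4217 = 2.83.

α = 3.60, β = 2.83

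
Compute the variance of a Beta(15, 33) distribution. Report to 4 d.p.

0.0044

μ = 15/48 = 0.312500; Var = μ(1−μ)/(α+β+1) = 0.2148438/49 = 0.0044.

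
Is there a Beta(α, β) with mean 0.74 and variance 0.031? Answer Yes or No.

Yes

A Beta with mean μ has variance μ(1−μ)/(α+β+1) < μ(1−μ).
Here μ(1−μ) = 0.74×0.26 = 0.1924, and 0.031 < 0.1924.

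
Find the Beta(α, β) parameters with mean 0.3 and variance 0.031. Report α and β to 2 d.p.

Write ν = α+β; then α = μν and Var = μ(1−μ)/(ν+1).
ν = μ(1−μ)/Var − 1 = 0.21/0.031 − 1 = 5.7742.
α = 0.3·5.7742 = 1.73, β = 0.7·5.7742 = 4.04.

α = 1.73, β = 4.04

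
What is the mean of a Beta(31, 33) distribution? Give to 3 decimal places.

E[X] = α/(α+β) = 31/64 = 0.484.

0.484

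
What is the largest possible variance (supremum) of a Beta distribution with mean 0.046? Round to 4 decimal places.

For fixed mean μ the Beta variance is μ(1−μ)/(α+β+1), increasing as α+β decreases.
Its least upper bound (not attained) is μ(1−μ) = 0.046·0.954 = 0.0439.

0.0439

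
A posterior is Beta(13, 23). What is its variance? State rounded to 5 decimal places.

0.00624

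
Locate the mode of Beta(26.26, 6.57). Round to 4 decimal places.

The density x^(α−1)(1−x)^(β−1) is maximised at (α−1)/(α+β−2) = 25.26/30.83 = 0.8193.

0.8193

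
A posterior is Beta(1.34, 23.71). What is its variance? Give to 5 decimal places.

μ = 1.34/25.05 = 0.053493; Var = μ(1−μ)/(α+β+1) = 0.0506315/26.05 = 0.00194.

0.00194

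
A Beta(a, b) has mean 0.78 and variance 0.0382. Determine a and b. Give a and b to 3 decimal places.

a = 2.724, b = 0.768

Write ν = a+b; then a = μν and Var = μ(1−μ)/(ν+1).
ν = μ(1−μ)/Var − 1 = 0.1716/0.0382 − 1 = 3.4921.
a = 0.78·3.4921 = 2.724, b = 0.22·3.4921 = 0.768.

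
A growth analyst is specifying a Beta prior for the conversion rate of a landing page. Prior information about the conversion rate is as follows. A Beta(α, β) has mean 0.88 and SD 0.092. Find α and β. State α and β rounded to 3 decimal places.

α = 10.099, β = 1.377

σ² = 0.092² = 0.008464.
With s = α+β, Var = μ(1−μ)/(s+1), so s+1 = (0.88×0.12)/0.008464 = 12.4764 and s = 11.4764.
α = μs = 10.099, β = (1−μ)s = 1.377.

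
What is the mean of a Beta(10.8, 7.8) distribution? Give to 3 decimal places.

0.581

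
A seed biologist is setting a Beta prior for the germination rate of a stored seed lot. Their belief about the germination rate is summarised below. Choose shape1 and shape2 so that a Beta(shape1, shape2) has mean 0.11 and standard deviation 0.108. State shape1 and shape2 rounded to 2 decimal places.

shape1 = 0.81, shape2 = 6.58

σ² = 0.108² = 0.011664.
With s = shape1+shape2, Var = μ(1−μ)/(s+1), so s+1 = (0.11×0.89)/0.011664 = 8.3933 and s = 7.3933.
shape1 = μs = 0.81, shape2 = (1−μ)s = 6.58.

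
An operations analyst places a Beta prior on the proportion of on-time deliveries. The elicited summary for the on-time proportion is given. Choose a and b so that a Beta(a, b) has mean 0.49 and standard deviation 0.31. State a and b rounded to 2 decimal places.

a = 0.78, b = 0.82

Variance = 0.31² = 0.0961. The moment-matching identity a+b = μ(1−μ)/Var − 1 gives
a+b = 0.2499/0.0961 − 1 = 1.6004, so a = μ·1.6004 = 0.78 and b = (1−μ)·1.6004 = 0.82.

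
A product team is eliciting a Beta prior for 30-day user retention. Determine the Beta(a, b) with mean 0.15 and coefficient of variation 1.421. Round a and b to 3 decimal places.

a = 0.271, b = 1.535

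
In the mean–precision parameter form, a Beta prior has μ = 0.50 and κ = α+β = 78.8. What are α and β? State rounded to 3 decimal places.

α = μκ = 0.50×78.8 = 39.400 and β = (1−μ)κ = 0.50×78.8 = 39.400.

α = 39.400, β = 39.400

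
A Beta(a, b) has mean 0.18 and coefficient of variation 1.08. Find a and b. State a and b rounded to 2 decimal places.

a = 0.52, b = 2.38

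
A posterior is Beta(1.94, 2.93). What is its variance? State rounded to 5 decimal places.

α+β = 4.87 and αβ = 5.6842, so Var = αβ/[(α+β)²(α+β+1)] = 5.6842/139.218203 = 0.04083.

0.04083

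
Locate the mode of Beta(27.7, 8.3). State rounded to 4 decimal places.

With α,β > 1, mode = (α−1)/(α+β−2) = 26.7/34.0 = 0.7853.

0.7853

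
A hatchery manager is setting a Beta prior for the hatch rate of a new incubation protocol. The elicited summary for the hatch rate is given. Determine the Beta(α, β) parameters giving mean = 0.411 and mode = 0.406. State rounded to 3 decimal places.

Let s = α+β. Mean gives α = μs = 0.411s; mode gives (α−1)/(s−2) = 0.406.
Substituting: 0.411s − 1 = 0.406(s−2) = 0.406s − 0.812, so 0.005s = 0.188 and s = 37.6000.
Then α = 0.411×37.6000 = 15.454 and β = s−α = 22.146.

α = 15.454, β = 22.146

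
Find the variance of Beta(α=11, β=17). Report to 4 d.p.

Var = αβ/[(α+β)²(α+β+1)] = (11×17)/(28²×29) = 187/22736 = 0.0082.

0.0082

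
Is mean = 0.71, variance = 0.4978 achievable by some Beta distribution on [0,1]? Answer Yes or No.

No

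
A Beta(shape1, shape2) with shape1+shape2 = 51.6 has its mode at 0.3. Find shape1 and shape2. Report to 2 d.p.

Mode = (shape1−1)/(κ−2) with κ = shape1+shape2, so shape1−1 = 0.3·49.6 = 14.88.
shape1 = 15.88; shape2 = κ − shape1 = 35.72.

shape1 = 15.88, shape2 = 35.72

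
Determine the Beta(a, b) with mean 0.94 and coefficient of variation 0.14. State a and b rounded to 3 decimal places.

a = 2.121, b = 0.135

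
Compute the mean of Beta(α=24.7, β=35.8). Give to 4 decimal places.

E[X] = α/(α+β) = 24.7/60.5 = 0.4083.

0.4083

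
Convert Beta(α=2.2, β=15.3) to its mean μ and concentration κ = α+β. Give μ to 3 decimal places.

κ = α+β = 2.2+15.3 = 17.5; μ = α/κ = 2.2/17.5 = 0.126.

μ = 0.126, κ = 17.5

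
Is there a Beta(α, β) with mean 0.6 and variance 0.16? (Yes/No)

Yes

For any Beta, Var(X) < E[X]·(1−E[X]).
Here μ(1−μ) = 0.6×0.4 = 0.24, and 0.16 < 0.24.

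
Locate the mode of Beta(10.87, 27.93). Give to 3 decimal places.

0.268

The density x^(α−1)(1−x)^(β−1) is maximised at (α−1)/(α+β−2) = 9.87/36.80 = 0.268.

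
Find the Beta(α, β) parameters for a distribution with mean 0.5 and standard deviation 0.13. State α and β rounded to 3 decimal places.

α = 6.896, β = 6.896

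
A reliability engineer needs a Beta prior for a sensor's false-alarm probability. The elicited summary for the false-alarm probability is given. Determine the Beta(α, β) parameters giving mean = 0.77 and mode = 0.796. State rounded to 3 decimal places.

α = 17.532, β = 5.237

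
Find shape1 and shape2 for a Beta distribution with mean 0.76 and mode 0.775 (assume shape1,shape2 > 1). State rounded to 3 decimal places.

shape1 = 27.867, shape2 = 8.800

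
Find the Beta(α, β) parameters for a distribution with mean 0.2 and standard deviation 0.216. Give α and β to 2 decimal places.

α = 0.49, β = 1.94

First σ² = 0.046656. Setting α = μn, β = (1−μ)n with n = α+β,
μ(1−μ)/(n+1) = 0.046656 ⇒ n+1 = 0.16/0.046656 = 3.4294 ⇒ n = 2.4294.
Hence α = 0.2×2.4294 = 0.49, β = 0.8×2.4294 = 1.94.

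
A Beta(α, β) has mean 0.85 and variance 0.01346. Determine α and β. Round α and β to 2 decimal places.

α = 7.20, β = 1.27

Write ν = α+β; then α = μν and Var = μ(1−μ)/(ν+1).
ν = μ(1−μ)/Var − 1 = 0.1275/0.01346 − 1 = 8.4725.
α = 0.85·8.4725 = 7.20, β = 0.15·8.4725 = 1.27.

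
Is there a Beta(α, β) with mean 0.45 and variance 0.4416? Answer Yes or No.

For any Beta, Var(X) < E[X]·(1−E[X]).
Here μ(1−μ) = 0.45×0.55 = 0.2475, and 0.4416 ≥ 0.2475.

No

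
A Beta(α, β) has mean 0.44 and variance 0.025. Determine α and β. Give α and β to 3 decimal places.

α = 3.897, β = 4.959

Let s = α+β. The Beta variance is μ(1−μ)/(s+1).
So s+1 = μ(1−μ)/σ² = (0.44×0.56)/0.025 = 0.2464/0.025 = 9.8560, giving s = 8.8560.
Then α = μs = 0.44×8.8560 = 3.897 and β = (1−μ)s = 0.56×8.8560 = 4.959.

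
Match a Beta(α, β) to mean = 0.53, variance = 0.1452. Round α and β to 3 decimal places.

α = 0.379, β = 0.336

By moment matching, α+β = μ(1−μ)/σ² − 1 = (0.53·0.47)/0.1452 − 1 = 1.7156 − 1 = 0.7156.
Since α/(α+β) = μ, α = 0.53·0.7156 = 0.379 and β = 0.47·0.7156 = 0.336.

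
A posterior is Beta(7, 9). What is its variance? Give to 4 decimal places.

0.0145

α+β = 16 and αβ = 63, so Var = αβ/[(α+β)²(α+β+1)] = 63/4352 = 0.0145.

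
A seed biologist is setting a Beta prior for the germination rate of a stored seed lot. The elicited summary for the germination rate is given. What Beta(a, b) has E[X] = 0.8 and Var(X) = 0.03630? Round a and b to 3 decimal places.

By moment matching, a+b = μ(1−μ)/σ² − 1 = (0.8·0.2)/0.03630 − 1 = 4.4077 − 1 = 3.4077.
Since a/(a+b) = μ, a = 0.8·3.4077 = 2.726 and b = 0.2·3.4077 = 0.682.

a = 2.726, b = 0.682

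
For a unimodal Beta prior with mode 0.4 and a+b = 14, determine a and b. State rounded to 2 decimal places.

a = 5.80, b = 8.20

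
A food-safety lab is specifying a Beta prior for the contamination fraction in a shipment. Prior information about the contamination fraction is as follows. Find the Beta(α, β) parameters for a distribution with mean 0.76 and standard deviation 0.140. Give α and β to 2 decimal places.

α = 6.31, β = 1.99

σ² = 0.140² = 0.019600.
With s = α+β, Var = μ(1−μ)/(s+1), so s+1 = (0.76×0.24)/0.019600 = 9.3061 and s = 8.3061.
α = μs = 6.31, β = (1−μ)s = 1.99.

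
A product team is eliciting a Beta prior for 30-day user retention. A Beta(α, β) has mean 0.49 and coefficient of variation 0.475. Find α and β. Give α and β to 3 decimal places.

α = 1.770, β = 1.843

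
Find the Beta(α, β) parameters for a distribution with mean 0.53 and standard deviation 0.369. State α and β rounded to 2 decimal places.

Variance = 0.369² = 0.136161. The moment-matching identity α+β = μ(1−μ)/Var − 1 gives
α+β = 0.2491/0.136161 − 1 = 0.8295, so α = μ·0.8295 = 0.44 and β = (1−μ)·0.8295 = 0.39.

α = 0.44, β = 0.39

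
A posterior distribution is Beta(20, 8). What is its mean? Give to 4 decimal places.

0.7143

E[X] = α/(α+β) = 20/28 = 0.7143.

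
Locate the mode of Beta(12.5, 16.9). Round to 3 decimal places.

0.420

With α,β > 1, mode = (α−1)/(α+β−2) = 11.5/27.4 = 0.420.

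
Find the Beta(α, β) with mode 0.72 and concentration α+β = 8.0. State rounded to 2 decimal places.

α = 5.32, β = 2.68

Mode = (α−1)/(κ−2) with κ = α+β, so α−1 = 0.72·6.0 = 4.32.
α = 5.32; β = κ − α = 2.68.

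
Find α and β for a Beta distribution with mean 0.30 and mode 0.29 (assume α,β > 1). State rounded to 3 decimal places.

α = 12.600, β = 29.400

With s = α+β: μ = α/s and mode = (α−1)/(s−2). Eliminating α = μs,
μs − 1 = m(s−2) ⇒ s(μ−m) = 1−2m ⇒ s = 0.42/0.01 = 42.0000.
So α = μs = 12.600, β = (1−μ)s = 29.400.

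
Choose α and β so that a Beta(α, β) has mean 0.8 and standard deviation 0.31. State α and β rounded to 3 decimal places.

α = 0.532, β = 0.133

σ² = 0.31² = 0.0961.
With s = α+β, Var = μ(1−μ)/(s+1), so s+1 = (0.8×0.2)/0.0961 = 1.6649 and s = 0.6649.
α = μs = 0.532, β = (1−μ)s = 0.133.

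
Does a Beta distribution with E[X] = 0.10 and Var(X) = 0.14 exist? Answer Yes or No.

For any Beta, Var(X) < E[X]·(1−E[X]).
Here μ(1−μ) = 0.10×0.90 = 0.0900, and 0.14 ≥ 0.0900.

No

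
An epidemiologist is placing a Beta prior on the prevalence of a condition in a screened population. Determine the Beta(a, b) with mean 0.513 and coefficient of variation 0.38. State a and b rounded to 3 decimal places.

Var = (CV·μ)² = (0.38×0.513)² = 0.038002.
a+b = μ(1−μ)/Var − 1 = 0.249831/0.038002 − 1 = 5.5742.
Thus a = 0.513·5.5742 = 2.860 and b = 0.487·5.5742 = 2.715.

a = 2.860, b = 2.715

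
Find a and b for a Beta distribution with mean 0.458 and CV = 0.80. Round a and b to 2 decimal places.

a = 0.39, b = 0.46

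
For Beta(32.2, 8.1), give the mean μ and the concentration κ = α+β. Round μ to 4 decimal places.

μ = 0.7990, κ = 40.3

κ = α+β = 32.2+8.1 = 40.3; μ = α/κ = 32.2/40.3 = 0.7990.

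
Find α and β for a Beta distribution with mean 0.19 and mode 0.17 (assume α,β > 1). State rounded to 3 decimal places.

With s = α+β: μ = α/s and mode = (α−1)/(s−2). Eliminating α = μs,
μs − 1 = m(s−2) ⇒ s(μ−m) = 1−2m ⇒ s = 0.66/0.02 = 33.0000.
So α = μs = 6.270, β = (1−μ)s = 26.730.

α = 6.270, β = 26.730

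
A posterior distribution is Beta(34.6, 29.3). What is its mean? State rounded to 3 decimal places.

0.541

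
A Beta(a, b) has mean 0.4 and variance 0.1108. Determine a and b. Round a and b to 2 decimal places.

a = 0.47, b = 0.70

Let s = a+b. The Beta variance is μ(1−μ)/(s+1).
So s+1 = μ(1−μ)/σ² = (0.4×0.6)/0.1108 = 0.24/0.1108 = 2.1661, giving s = 1.1661.
Then a = μs = 0.4×1.1661 = 0.47 and b = (1−μ)s = 0.6×1.1661 = 0.70.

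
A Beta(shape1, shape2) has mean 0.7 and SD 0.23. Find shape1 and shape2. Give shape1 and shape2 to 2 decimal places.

First σ² = 0.0529. Setting shape1 = μn, shape2 = (1−μ)n with n = shape1+shape2,
μ(1−μ)/(n+1) = 0.0529 ⇒ n+1 = 0.21/0.0529 = 3.9698 ⇒ n = 2.9698.
Hence shape1 = 0.7×2.9698 = 2.08, shape2 = 0.3×2.9698 = 0.89.

shape1 = 2.08, shape2 = 0.89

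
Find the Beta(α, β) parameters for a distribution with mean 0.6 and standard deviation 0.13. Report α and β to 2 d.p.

α = 7.92, β = 5.28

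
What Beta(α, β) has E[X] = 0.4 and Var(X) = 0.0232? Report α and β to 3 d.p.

By moment matching, α+β = μ(1−μ)/σ² − 1 = (0.4·0.6)/0.0232 − 1 = 10.3448 − 1 = 9.3448.
Since α/(α+β) = μ, α = 0.4·9.3448 = 3.738 and β = 0.6·9.3448 = 5.607.

α = 3.738, β = 5.607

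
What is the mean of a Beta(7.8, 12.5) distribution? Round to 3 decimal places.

E[X] = α/(α+β) = 7.8/20.3 = 0.384.

0.384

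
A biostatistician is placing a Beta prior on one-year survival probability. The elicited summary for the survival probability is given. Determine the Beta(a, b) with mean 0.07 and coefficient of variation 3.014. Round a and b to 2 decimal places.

Var = (CV·μ)² = (3.014×0.07)² = 0.044513.
a+b = μ(1−μ)/Var − 1 = 0.0651/0.044513 − 1 = 0.4625.
Thus a = 0.07·0.4625 = 0.03 and b = 0.93·0.4625 = 0.43.

a = 0.03, b = 0.43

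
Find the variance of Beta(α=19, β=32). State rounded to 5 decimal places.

α+β = 51 and αβ = 608, so Var = αβ/[(α+β)²(α+β+1)] = 608/135252 = 0.00450.

0.00450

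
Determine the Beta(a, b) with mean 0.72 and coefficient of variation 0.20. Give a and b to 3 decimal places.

Var = (CV·μ)² = (0.20×0.72)² = 0.020736.
a+b = μ(1−μ)/Var − 1 = 0.2016/0.020736 − 1 = 8.7222.
Thus a = 0.72·8.7222 = 6.280 and b = 0.28·8.7222 = 2.442.

a = 6.280, b = 2.442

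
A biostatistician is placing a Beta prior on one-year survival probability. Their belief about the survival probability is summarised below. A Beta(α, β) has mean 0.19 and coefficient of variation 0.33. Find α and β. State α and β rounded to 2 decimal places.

α = 7.25, β = 30.90

Var = (CV·μ)² = (0.33×0.19)² = 0.003931.
α+β = μ(1−μ)/Var − 1 = 0.1539/0.003931 − 1 = 38.1475.
Thus α = 0.19·38.1475 = 7.25 and β = 0.81·38.1475 = 30.90.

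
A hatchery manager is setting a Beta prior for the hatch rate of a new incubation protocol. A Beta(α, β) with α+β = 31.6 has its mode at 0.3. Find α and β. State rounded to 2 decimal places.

Mode = (α−1)/(κ−2) with κ = α+β, so α−1 = 0.3·29.6 = 8.88.
α = 9.88; β = κ − α = 21.72.

α = 9.88, β = 21.72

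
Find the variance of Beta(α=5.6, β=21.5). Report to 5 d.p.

μ = 5.6/27.1 = 0.206642; Var = μ(1−μ)/(α+β+1) = 0.1639411/28.1 = 0.00583.

0.00583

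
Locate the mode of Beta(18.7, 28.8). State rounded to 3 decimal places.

With α,β > 1, mode = (α−1)/(α+β−2) = 17.7/45.5 = 0.389.

0.389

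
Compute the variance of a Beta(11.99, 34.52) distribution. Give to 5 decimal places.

0.00403

Var = αβ/[(α+β)²(α+β+1)] = (11.99×34.52)/(46.51²×47.51) = 413.8948/102772.686551 = 0.00403.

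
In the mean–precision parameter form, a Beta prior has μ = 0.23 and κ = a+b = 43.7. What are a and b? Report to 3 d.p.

Split κ in proportion μ : (1−μ): a = 0.23·43.7 = 10.051, b = 43.7 − 10.051 = 33.649.

a = 10.051, b = 33.649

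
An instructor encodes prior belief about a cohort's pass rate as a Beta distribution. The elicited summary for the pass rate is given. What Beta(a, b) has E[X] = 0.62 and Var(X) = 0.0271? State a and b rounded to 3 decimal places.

a = 4.770, b = 2.924

By moment matching, a+b = μ(1−μ)/σ² − 1 = (0.62·0.38)/0.0271 − 1 = 8.6937 − 1 = 7.6937.
Since a/(a+b) = μ, a = 0.62·7.6937 = 4.770 and b = 0.38·7.6937 = 2.924.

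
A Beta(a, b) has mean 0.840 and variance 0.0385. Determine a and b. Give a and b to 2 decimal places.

a = 2.09, b = 0.40

Let s = a+b. The Beta variance is μ(1−μ)/(s+1).
So s+1 = μ(1−μ)/σ² = (0.840×0.160)/0.0385 = 0.134400/0.0385 = 3.4909, giving s = 2.4909.
Then a = μs = 0.840×2.4909 = 2.09 and b = (1−μ)s = 0.160×2.4909 = 0.40.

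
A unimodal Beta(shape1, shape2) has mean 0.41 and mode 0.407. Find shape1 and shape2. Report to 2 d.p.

Let s = shape1+shape2. Mean gives shape1 = μs = 0.41s; mode gives (shape1−1)/(s−2) = 0.407.
Substituting: 0.41s − 1 = 0.407(s−2) = 0.407s − 0.814, so 0.003s = 0.186 and s = 62.0000.
Then shape1 = 0.41×62.0000 = 25.42 and shape2 = s−shape1 = 36.58.

shape1 = 25.42, shape2 = 36.58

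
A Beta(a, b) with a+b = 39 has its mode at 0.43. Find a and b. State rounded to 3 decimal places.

a = 16.910, b = 22.090

Mode = (a−1)/(κ−2) with κ = a+b, so a−1 = 0.43·37 = 15.910.
a = 16.910; b = κ − a = 22.090.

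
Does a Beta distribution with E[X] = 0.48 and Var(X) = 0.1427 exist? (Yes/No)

Yes

A Beta with mean μ has variance μ(1−μ)/(α+β+1) < μ(1−μ).
Here μ(1−μ) = 0.48×0.52 = 0.2496, and 0.1427 < 0.2496.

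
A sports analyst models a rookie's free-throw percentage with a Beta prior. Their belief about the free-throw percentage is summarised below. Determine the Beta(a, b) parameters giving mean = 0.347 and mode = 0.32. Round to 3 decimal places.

a = 4.627, b = 8.707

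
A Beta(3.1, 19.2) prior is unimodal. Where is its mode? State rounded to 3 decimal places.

0.103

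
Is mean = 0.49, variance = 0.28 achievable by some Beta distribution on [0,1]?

No

For any Beta, Var(X) < E[X]·(1−E[X]).
Here μ(1−μ) = 0.49×0.51 = 0.2499, and 0.28 ≥ 0.2499.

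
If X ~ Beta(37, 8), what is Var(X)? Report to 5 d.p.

0.00318

α+β = 45 and αβ = 296, so Var = αβ/[(α+β)²(α+β+1)] = 296/93150 = 0.00318.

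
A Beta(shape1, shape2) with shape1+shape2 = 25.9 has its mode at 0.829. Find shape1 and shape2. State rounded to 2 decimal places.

For shape1,shape2>1 the mode is (shape1−1)/(shape1+shape2−2), so shape1 = mode·(κ−2)+1 = 0.829×23.9+1 = 20.81.
And shape2 = (1−mode)·(κ−2)+1 = 0.171×23.9+1 = 5.09.

shape1 = 20.81, shape2 = 5.09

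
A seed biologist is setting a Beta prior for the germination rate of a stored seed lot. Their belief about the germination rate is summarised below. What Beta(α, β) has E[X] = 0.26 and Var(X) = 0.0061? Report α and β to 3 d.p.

α = 7.941, β = 22.600

Write ν = α+β; then α = μν and Var = μ(1−μ)/(ν+1).
ν = μ(1−μ)/Var − 1 = 0.1924/0.0061 − 1 = 30.5410.
α = 0.26·30.5410 = 7.941, β = 0.74·30.5410 = 22.600.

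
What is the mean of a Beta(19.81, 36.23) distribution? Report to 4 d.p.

The Beta mean is α/(α+β) = 19.81/(19.81+36.23) = 0.3535.

0.3535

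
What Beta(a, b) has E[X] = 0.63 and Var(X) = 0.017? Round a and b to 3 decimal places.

Write ν = a+b; then a = μν and Var = μ(1−μ)/(ν+1).
ν = μ(1−μ)/Var − 1 = 0.2331/0.017 − 1 = 12.7118.
a = 0.63·12.7118 = 8.008, b = 0.37·12.7118 = 4.703.

a = 8.008, b = 4.703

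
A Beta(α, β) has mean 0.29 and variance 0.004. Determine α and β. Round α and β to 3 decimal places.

α = 14.638, β = 35.837

By moment matching, α+β = μ(1−μ)/σ² − 1 = (0.29·0.71)/0.004 − 1 = 51.4750 − 1 = 50.4750.
Since α/(α+β) = μ, α = 0.29·50.4750 = 14.638 and β = 0.71·50.4750 = 35.837.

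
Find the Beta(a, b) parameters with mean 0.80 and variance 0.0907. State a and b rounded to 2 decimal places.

a = 0.61, b = 0.15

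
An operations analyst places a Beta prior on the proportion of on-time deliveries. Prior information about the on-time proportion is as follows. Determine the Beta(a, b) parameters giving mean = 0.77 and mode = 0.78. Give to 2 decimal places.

With s = a+b: μ = a/s and mode = (a−1)/(s−2). Eliminating a = μs,
μs − 1 = m(s−2) ⇒ s(μ−m) = 1−2m ⇒ s = -0.56/-0.01 = 56.0000.
So a = μs = 43.12, b = (1−μ)s = 12.88.

a = 43.12, b = 12.88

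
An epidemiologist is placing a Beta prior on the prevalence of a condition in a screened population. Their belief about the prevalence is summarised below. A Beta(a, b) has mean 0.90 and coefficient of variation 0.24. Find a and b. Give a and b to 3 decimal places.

σ = CV·μ = 0.24×0.90 = 0.21600, so σ² = 0.046656.
s+1 = μ(1−μ)/σ² = 0.0900/0.046656 = 1.9290, so s = a+b = 0.9290.
a = μs = 0.836, b = (1−μ)s = 0.093.

a = 0.836, b = 0.093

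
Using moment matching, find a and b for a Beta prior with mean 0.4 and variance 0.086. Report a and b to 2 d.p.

By moment matching, a+b = μ(1−μ)/σ² − 1 = (0.4·0.6)/0.086 − 1 = 2.7907 − 1 = 1.7907.
Since a/(a+b) = μ, a = 0.4·1.7907 = 0.72 and b = 0.6·1.7907 = 1.07.

a = 0.72, b = 1.07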